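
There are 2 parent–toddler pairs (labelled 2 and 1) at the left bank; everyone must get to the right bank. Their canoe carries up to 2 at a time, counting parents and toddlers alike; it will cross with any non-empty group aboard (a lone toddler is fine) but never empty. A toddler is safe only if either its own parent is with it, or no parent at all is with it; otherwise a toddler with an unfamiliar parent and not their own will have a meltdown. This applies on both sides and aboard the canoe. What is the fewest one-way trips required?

Counting alone: each trip to the right bank takes at most 2 across and each return brings at least 1 back, so after t trips out (and t−1 returns) at most 2t − (t−1) of the 4 are across; that first reaches 4 at t = 3, so at least 5 crossings are needed.
The plan below uses exactly 5 crossings, so it is optimal:
1. parent 2 and toddler 2 cross → the right bank.
2. parent 2 crosses ← the left bank.
3. parent 1 and parent 2 cross → the right bank.
4. parent 1 crosses ← the left bank.
5. parent 1 and toddler 1 cross → the right bank.

5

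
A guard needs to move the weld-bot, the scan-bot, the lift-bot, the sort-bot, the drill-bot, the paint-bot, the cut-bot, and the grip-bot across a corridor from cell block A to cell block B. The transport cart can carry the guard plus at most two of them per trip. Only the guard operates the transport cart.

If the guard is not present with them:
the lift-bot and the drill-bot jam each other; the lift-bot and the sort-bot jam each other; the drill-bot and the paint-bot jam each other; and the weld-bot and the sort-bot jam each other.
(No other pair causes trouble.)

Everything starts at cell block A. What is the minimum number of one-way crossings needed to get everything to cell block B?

9

Counting alone: the guard can take at most 2 across per trip to cell block B, so moving all 8 needs at least 4 loaded trips out, with a return between consecutive ones — at least 7 crossings.
The safety rule pushes this higher. Following every safe sequence of crossings, the most of the 8 that can be at cell block B as the transport cart arrives there on crossing 7 is 7 — never all 8.
So no plan with fewer than 9 crossings exists, and this one achieves 9:
1. Guard goes to cell block B with the drill-bot and the sort-bot.  [cell block A: the cut-bot, the grip-bot, the lift-bot, the paint-bot, the scan-bot, the weld-bot | cell block B: the drill-bot, the sort-bot]
2. Guard goes back to cell block A alone.  [cell block A: the cut-bot, the grip-bot, the lift-bot, the paint-bot, the scan-bot, the weld-bot | cell block B: the drill-bot, the sort-bot]
3. Guard goes to cell block B with the scan-bot and the weld-bot.  [cell block A: the cut-bot, the grip-bot, the lift-bot, the paint-bot | cell block B: the drill-bot, the scan-bot, the sort-bot, the weld-bot]
4. Guard goes back to cell block A with the sort-bot.  [cell block A: the cut-bot, the grip-bot, the lift-bot, the paint-bot, the sort-bot | cell block B: the drill-bot, the scan-bot, the weld-bot]
5. Guard goes to cell block B with the lift-bot and the paint-bot.  [cell block A: the cut-bot, the grip-bot, the sort-bot | cell block B: the drill-bot, the lift-bot, the paint-bot, the scan-bot, the weld-bot]
6. Guard goes back to cell block A with the drill-bot.  [cell block A: the cut-bot, the drill-bot, the grip-bot, the sort-bot | cell block B: the lift-bot, the paint-bot, the scan-bot, the weld-bot]
7. Guard goes to cell block B with the cut-bot and the grip-bot.  [cell block A: the drill-bot, the sort-bot | cell block B: the cut-bot, the grip-bot, the lift-bot, the paint-bot, the scan-bot, the weld-bot]
8. Guard goes back to cell block A alone.  [cell block A: the drill-bot, the sort-bot | cell block B: the cut-bot, the grip-bot, the lift-bot, the paint-bot, the scan-bot, the weld-bot]
9. Guard goes to cell block B with the drill-bot and the sort-bot.  [cell block A: — | cell block B: the cut-bot, the drill-bot, the grip-bot, the lift-bot, the paint-bot, the scan-bot, the sort-bot, the weld-bot]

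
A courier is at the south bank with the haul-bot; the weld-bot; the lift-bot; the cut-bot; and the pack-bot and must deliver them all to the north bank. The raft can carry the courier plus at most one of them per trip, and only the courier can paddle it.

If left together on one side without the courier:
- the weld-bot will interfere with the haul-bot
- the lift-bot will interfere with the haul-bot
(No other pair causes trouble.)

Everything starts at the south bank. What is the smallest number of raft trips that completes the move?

Counting alone: the courier can take at most 1 across per trip to the north bank, so moving all 5 needs at least 5 loaded trips out, with a return between consecutive ones — at least 9 crossings.
The safety rule pushes this higher. Following every safe sequence of crossings, the most of the 5 that can be at the north bank as the raft arrives there on crossing 9 is 4 — never all 5.
So no plan with fewer than 11 crossings exists, and this one achieves 11:
1. Courier goes to the north bank with the haul-bot.  [the south bank: the cut-bot, the lift-bot, the pack-bot, the weld-bot | the north bank: the haul-bot]
2. Courier goes back to the south bank alone.  [the south bank: the cut-bot, the lift-bot, the pack-bot, the weld-bot | the north bank: the haul-bot]
3. Courier goes to the north bank with the weld-bot.  [the south bank: the cut-bot, the lift-bot, the pack-bot | the north bank: the haul-bot, the weld-bot]
4. Courier goes back to the south bank with the haul-bot.  [the south bank: the cut-bot, the haul-bot, the lift-bot, the pack-bot | the north bank: the weld-bot]
5. Courier goes to the north bank with the lift-bot.  [the south bank: the cut-bot, the haul-bot, the pack-bot | the north bank: the lift-bot, the weld-bot]
6. Courier goes back to the south bank alone.  [the south bank: the cut-bot, the haul-bot, the pack-bot | the north bank: the lift-bot, the weld-bot]
7. Courier goes to the north bank with the cut-bot.  [the south bank: the haul-bot, the pack-bot | the north bank: the cut-bot, the lift-bot, the weld-bot]
8. Courier goes back to the south bank alone.  [the south bank: the haul-bot, the pack-bot | the north bank: the cut-bot, the lift-bot, the weld-bot]
9. Courier goes to the north bank with the pack-bot.  [the south bank: the haul-bot | the north bank: the cut-bot, the lift-bot, the pack-bot, the weld-bot]
10. Courier goes back to the south bank alone.  [the south bank: the haul-bot | the north bank: the cut-bot, the lift-bot, the pack-bot, the weld-bot]
11. Courier goes to the north bank with the haul-bot.  [the south bank: — | the north bank: the cut-bot, the haul-bot, the lift-bot, the pack-bot, the weld-bot]

11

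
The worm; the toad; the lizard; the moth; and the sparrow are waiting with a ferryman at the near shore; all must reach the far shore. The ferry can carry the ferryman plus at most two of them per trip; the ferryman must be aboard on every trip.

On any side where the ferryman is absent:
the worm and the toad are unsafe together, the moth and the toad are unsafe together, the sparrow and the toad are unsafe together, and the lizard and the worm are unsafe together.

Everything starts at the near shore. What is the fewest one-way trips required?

5

Counting alone: the ferryman can take at most 2 across per trip to the far shore, so moving all 5 needs at least 3 loaded trips out, with a return between consecutive ones — at least 5 crossings.
The plan below uses exactly 5 crossings, so it is optimal:
1. Ferryman goes to the far shore with the toad and the worm.  [the near shore: the lizard, the moth, the sparrow | the far shore: the toad, the worm]
2. Ferryman goes back to the near shore with the toad.  [the near shore: the lizard, the moth, the sparrow, the toad | the far shore: the worm]
3. Ferryman goes to the far shore with the moth and the sparrow.  [the near shore: the lizard, the toad | the far shore: the moth, the sparrow, the worm]
4. Ferryman goes back to the near shore alone.  [the near shore: the lizard, the toad | the far shore: the moth, the sparrow, the worm]
5. Ferryman goes to the far shore with the lizard and the toad.  [the near shore: — | the far shore: the lizard, the moth, the sparrow, the toad, the worm]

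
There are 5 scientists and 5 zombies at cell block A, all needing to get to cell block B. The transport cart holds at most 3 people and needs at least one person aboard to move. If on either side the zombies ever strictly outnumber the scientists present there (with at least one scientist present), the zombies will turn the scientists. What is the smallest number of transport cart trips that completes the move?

11

Counting alone: each trip to cell block B takes at most 3 across and each return brings at least 1 back, so after t trips out (and t−1 returns) at most 3t − (t−1) of the 10 are across; that first reaches 10 at t = 5, so at least 9 crossings are needed.
The safety rule pushes this higher. Following every safe sequence of crossings, the most of the 10 that can be at cell block B as the transport cart arrives there on crossing 9 is 9 — never all 10.
So no plan with fewer than 11 crossings exists, and this one achieves 11:
1. 2 zombies → cell block B.  (cell block A: 5S 3Z; cell block B: 0S 2Z)
2. 1 zombie ← cell block A.  (cell block A: 5S 4Z; cell block B: 0S 1Z)
3. 3 zombies → cell block B.  (cell block A: 5S 1Z; cell block B: 0S 4Z)
4. 1 zombie ← cell block A.  (cell block A: 5S 2Z; cell block B: 0S 3Z)
5. 3 scientists → cell block B.  (cell block A: 2S 2Z; cell block B: 3S 3Z)
6. 1 scientist and 1 zombie ← cell block A.  (cell block A: 3S 3Z; cell block B: 2S 2Z)
7. 3 scientists → cell block B.  (cell block A: 0S 3Z; cell block B: 5S 2Z)
8. 1 zombie ← cell block A.  (cell block A: 0S 4Z; cell block B: 5S 1Z)
9. 2 zombies → cell block B.  (cell block A: 0S 2Z; cell block B: 5S 3Z)
10. 1 zombie ← cell block A.  (cell block A: 0S 3Z; cell block B: 5S 2Z)
11. 3 zombies → cell block B.  (cell block A: 0S 0Z; cell block B: 5S 5Z)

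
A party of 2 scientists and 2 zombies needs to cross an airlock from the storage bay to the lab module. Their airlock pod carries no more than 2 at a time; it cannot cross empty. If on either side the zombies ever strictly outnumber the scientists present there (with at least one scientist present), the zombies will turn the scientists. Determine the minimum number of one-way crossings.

5

Counting alone: each trip to the lab module takes at most 2 across and each return brings at least 1 back, so after t trips out (and t−1 returns) at most 2t − (t−1) of the 4 are across; that first reaches 4 at t = 3, so at least 5 crossings are needed.
The plan below uses exactly 5 crossings, so it is optimal:
1. 2 zombies → the lab module.  (the storage bay: 2S 0Z; the lab module: 0S 2Z)
2. 1 zombie ← the storage bay.  (the storage bay: 2S 1Z; the lab module: 0S 1Z)
3. 2 scientists → the lab module.  (the storage bay: 0S 1Z; the lab module: 2S 1Z)
4. 1 zombie ← the storage bay.  (the storage bay: 0S 2Z; the lab module: 2S 0Z)
5. 2 zombies → the lab module.  (the storage bay: 0S 0Z; the lab module: 2S 2Z)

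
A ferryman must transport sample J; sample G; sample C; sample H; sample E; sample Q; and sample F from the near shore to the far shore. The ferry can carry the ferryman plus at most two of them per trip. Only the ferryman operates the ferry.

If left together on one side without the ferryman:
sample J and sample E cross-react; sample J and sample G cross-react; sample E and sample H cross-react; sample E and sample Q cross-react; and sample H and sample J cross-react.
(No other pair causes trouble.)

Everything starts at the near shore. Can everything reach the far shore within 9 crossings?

No

Counting alone: the ferryman can take at most 2 across per trip to the far shore, so moving all 7 needs at least 4 loaded trips out, with a return between consecutive ones — at least 7 crossings.
The safety rule pushes this higher. Following every safe sequence of crossings, the most of the 7 that can be at the far shore as the ferry arrives there on crossings 7, 9 is 5, 6 respectively — never all 7.
So the move cannot be finished within 9 crossings. (The shortest complete plan takes 11:)
1. Ferryman goes to the far shore with sample E and sample J.
2. Ferryman goes back to the near shore with sample J.
3. Ferryman goes to the far shore with sample G and sample J.
4. Ferryman goes back to the near shore with sample J.
5. Ferryman goes to the far shore with sample C and sample J.
6. Ferryman goes back to the near shore with sample J.
7. Ferryman goes to the far shore with sample F and sample J.
8. Ferryman goes back to the near shore with sample J.
9. Ferryman goes to the far shore with sample H and sample Q.
10. Ferryman goes back to the near shore with sample E.
11. Ferryman goes to the far shore with sample E and sample J.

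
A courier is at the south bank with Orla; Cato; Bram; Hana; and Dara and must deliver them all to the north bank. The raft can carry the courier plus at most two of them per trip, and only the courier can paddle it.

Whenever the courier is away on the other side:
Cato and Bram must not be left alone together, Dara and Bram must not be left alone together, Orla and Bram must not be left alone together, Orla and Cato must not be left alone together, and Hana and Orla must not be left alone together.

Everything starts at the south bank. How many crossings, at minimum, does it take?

7

Counting alone: the courier can take at most 2 across per trip to the north bank, so moving all 5 needs at least 3 loaded trips out, with a return between consecutive ones — at least 5 crossings.
The safety rule pushes this higher. Following every safe sequence of crossings, the most of the 5 that can be at the north bank as the raft arrives there on crossing 5 is 4 — never all 5.
So no plan with fewer than 7 crossings exists, and this one achieves 7:
1. Courier goes to the north bank with Bram and Orla.
2. Courier goes back to the south bank with Orla.
3. Courier goes to the north bank with Hana and Orla.
4. Courier goes back to the south bank with Orla.
5. Courier goes to the north bank with Cato and Dara.
6. Courier goes back to the south bank with Bram.
7. Courier goes to the north bank with Bram and Orla.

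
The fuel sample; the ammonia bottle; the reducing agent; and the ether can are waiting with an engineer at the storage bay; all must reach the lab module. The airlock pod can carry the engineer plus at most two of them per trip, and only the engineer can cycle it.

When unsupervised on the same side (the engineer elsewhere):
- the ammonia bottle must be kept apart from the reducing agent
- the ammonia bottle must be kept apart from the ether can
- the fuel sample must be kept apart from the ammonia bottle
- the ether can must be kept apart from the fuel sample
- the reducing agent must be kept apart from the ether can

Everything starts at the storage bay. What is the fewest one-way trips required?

Counting alone: the engineer can take at most 2 across per trip to the lab module, so moving all 4 needs at least 2 loaded trips out, with a return between consecutive ones — at least 3 crossings.
The safety rule pushes this higher. Following every safe sequence of crossings, the most of the 4 that can be at the lab module as the airlock pod arrives there on crossing 3 is 3 — never all 4.
So no plan with fewer than 5 crossings exists, and this one achieves 5:
1. Engineer goes to the lab module with the ammonia bottle and the ether can.  [the storage bay: the fuel sample, the reducing agent | the lab module: the ammonia bottle, the ether can]
2. Engineer goes back to the storage bay with the ammonia bottle.  [the storage bay: the ammonia bottle, the fuel sample, the reducing agent | the lab module: the ether can]
3. Engineer goes to the lab module with the fuel sample and the reducing agent.  [the storage bay: the ammonia bottle | the lab module: the ether can, the fuel sample, the reducing agent]
4. Engineer goes back to the storage bay with the ether can.  [the storage bay: the ammonia bottle, the ether can | the lab module: the fuel sample, the reducing agent]
5. Engineer goes to the lab module with the ammonia bottle and the ether can.  [the storage bay: — | the lab module: the ammonia bottle, the ether can, the fuel sample, the reducing agent]

5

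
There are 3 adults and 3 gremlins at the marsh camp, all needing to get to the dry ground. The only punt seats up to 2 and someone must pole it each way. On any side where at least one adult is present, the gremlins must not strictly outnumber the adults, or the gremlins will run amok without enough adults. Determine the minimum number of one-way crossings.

Counting alone: each trip to the dry ground takes at most 2 across and each return brings at least 1 back, so after t trips out (and t−1 returns) at most 2t − (t−1) of the 6 are across; that first reaches 6 at t = 5, so at least 9 crossings are needed.
The safety rule pushes this higher. Following every safe sequence of crossings, the most of the 6 that can be at the dry ground as the punt arrives there on crossing 9 is 5 — never all 6.
So no plan with fewer than 11 crossings exists, and this one achieves 11:
1. 2 gremlins → the dry ground.  (the marsh camp: 3A 1G; the dry ground: 0A 2G)
2. 1 gremlin ← the marsh camp.  (the marsh camp: 3A 2G; the dry ground: 0A 1G)
3. 2 gremlins → the dry ground.  (the marsh camp: 3A 0G; the dry ground: 0A 3G)
4. 1 gremlin ← the marsh camp.  (the marsh camp: 3A 1G; the dry ground: 0A 2G)
5. 2 adults → the dry ground.  (the marsh camp: 1A 1G; the dry ground: 2A 2G)
6. 1 adult and 1 gremlin ← the marsh camp.  (the marsh camp: 2A 2G; the dry ground: 1A 1G)
7. 2 adults → the dry ground.  (the marsh camp: 0A 2G; the dry ground: 3A 1G)
8. 1 gremlin ← the marsh camp.  (the marsh camp: 0A 3G; the dry ground: 3A 0G)
9. 2 gremlins → the dry ground.  (the marsh camp: 0A 1G; the dry ground: 3A 2G)
10. 1 gremlin ← the marsh camp.  (the marsh camp: 0A 2G; the dry ground: 3A 1G)
11. 2 gremlins → the dry ground.  (the marsh camp: 0A 0G; the dry ground: 3A 3G)

11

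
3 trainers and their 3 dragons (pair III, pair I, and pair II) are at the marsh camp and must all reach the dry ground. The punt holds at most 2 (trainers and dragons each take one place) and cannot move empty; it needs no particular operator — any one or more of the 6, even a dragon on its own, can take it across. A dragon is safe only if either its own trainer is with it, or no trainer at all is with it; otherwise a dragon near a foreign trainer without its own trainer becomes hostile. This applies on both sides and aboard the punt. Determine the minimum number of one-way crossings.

11

Counting alone: each trip to the dry ground takes at most 2 across and each return brings at least 1 back, so after t trips out (and t−1 returns) at most 2t − (t−1) of the 6 are across; that first reaches 6 at t = 5, so at least 9 crossings are needed.
The safety rule pushes this higher. Following every safe sequence of crossings, the most of the 6 that can be at the dry ground as the punt arrives there on crossing 9 is 5 — never all 6.
So no plan with fewer than 11 crossings exists, and this one achieves 11:
1. dragon III and trainer III cross → the dry ground.
2. trainer III crosses ← the marsh camp.
3. dragon I and dragon II cross → the dry ground.
4. dragon III crosses ← the marsh camp.
5. trainer I and trainer II cross → the dry ground.
6. dragon I and trainer I cross ← the marsh camp.
7. trainer I and trainer III cross → the dry ground.
8. dragon II crosses ← the marsh camp.
9. dragon I and dragon III cross → the dry ground.
10. trainer II crosses ← the marsh camp.
11. dragon II and trainer II cross → the dry ground.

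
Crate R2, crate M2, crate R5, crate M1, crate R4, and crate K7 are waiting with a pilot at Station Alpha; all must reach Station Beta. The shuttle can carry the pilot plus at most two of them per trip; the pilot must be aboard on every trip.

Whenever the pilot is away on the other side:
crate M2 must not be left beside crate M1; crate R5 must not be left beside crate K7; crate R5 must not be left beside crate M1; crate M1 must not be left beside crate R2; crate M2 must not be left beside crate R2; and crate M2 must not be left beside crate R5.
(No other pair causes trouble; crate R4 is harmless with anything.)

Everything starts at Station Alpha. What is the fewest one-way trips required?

impossible

Whatever the first load, the items left behind include a forbidden pair without the pilot. No opening move is safe, so no plan exists.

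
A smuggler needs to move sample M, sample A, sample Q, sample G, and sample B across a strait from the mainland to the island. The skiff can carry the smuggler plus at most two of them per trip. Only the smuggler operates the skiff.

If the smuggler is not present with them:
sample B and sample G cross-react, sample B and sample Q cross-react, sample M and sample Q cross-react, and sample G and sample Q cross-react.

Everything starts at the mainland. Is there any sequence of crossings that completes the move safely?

Yes

1. Smuggler goes to the island with sample G and sample Q.  [the mainland: sample A, sample B, sample M | the island: sample G, sample Q]
2. Smuggler goes back to the mainland with sample Q.  [the mainland: sample A, sample B, sample M, sample Q | the island: sample G]
3. Smuggler goes to the island with sample M and sample Q.  [the mainland: sample A, sample B | the island: sample G, sample M, sample Q]
4. Smuggler goes back to the mainland with sample Q.  [the mainland: sample A, sample B, sample Q | the island: sample G, sample M]
5. Smuggler goes to the island with sample A and sample Q.  [the mainland: sample B | the island: sample A, sample G, sample M, sample Q]
6. Smuggler goes back to the mainland with sample Q.  [the mainland: sample B, sample Q | the island: sample A, sample G, sample M]
7. Smuggler goes to the island with sample B and sample Q.  [the mainland: — | the island: sample A, sample B, sample G, sample M, sample Q]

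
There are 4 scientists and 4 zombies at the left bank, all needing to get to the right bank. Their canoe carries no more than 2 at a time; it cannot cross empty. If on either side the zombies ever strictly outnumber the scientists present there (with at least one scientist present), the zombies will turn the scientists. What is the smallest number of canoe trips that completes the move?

Following every safe sequence of crossings from the start, the most of the 8 that can be at the right bank as the canoe arrives there on crossings 1, 3, 5 is 2, 3, 4 respectively; the best ever achieved is 4 of 8.
From crossing 7 on, no configuration arises that was not already reachable earlier: only 11 distinct safe configurations (who is on which side, and where the canoe is) can ever be reached, none of them has everyone across, and every continuation just revisits them. They are: 0 scientists + 0 zombies across (canoe back at the start); 0 scientists + 1 zombie across (canoe there); 0 scientists + 1 zombie across (canoe back at the start); 0 scientists + 2 zombies across (canoe there); 0 scientists + 2 zombies across (canoe back at the start); 0 scientists + 3 zombies across (canoe there); 0 scientists + 3 zombies across (canoe back at the start); 0 scientists + 4 zombies across (canoe there); 1 scientist + 1 zombie across (canoe there); 1 scientist + 1 zombie across (canoe back at the start); 2 scientists + 2 zombies across (canoe there). So no valid plan exists.

impossible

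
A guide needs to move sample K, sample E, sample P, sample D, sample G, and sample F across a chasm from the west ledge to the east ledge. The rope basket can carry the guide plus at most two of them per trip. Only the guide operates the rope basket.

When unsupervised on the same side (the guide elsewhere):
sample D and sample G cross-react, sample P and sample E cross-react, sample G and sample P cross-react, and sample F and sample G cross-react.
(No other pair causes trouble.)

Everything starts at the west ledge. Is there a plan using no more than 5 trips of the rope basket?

Counting alone: the guide can take at most 2 across per trip to the east ledge, so moving all 6 needs at least 3 loaded trips out, with a return between consecutive ones — at least 5 crossings.
The safety rule pushes this higher. Following every safe sequence of crossings, the most of the 6 that can be at the east ledge as the rope basket arrives there on crossing 5 is 5 — never all 6.
So the move cannot be finished within 5 crossings. (The shortest complete plan takes 7:)
1. Guide goes to the east ledge with sample E and sample G.
2. Guide goes back to the west ledge alone.
3. Guide goes to the east ledge with sample K.
4. Guide goes back to the west ledge alone.
5. Guide goes to the east ledge with sample D and sample F.
6. Guide goes back to the west ledge with sample G.
7. Guide goes to the east ledge with sample G and sample P.

No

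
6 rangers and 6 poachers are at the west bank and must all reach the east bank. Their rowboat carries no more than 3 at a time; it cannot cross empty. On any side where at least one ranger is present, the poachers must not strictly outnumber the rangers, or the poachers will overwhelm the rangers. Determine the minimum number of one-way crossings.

impossible

Following every safe sequence of crossings from the start, the most of the 12 that can be at the east bank as the rowboat arrives there on crossings 1, 3, 5 is 3, 5, 6 respectively; the best ever achieved is 6 of 12.
From crossing 7 on, no configuration arises that was not already reachable earlier: only 17 distinct safe configurations (who is on which side, and where the rowboat is) can ever be reached, none of them has everyone across, and every continuation just revisits them. They are: 0 rangers + 0 poachers across (rowboat back at the start); 0 rangers + 1 poacher across (rowboat there); 0 rangers + 1 poacher across (rowboat back at the start); 0 rangers + 2 poachers across (rowboat there); 0 rangers + 2 poachers across (rowboat back at the start); 0 rangers + 3 poachers across (rowboat there); 0 rangers + 3 poachers across (rowboat back at the start); 0 rangers + 4 poachers across (rowboat there); 0 rangers + 4 poachers across (rowboat back at the start); 0 rangers + 5 poachers across (rowboat there); 0 rangers + 5 poachers across (rowboat back at the start); 0 rangers + 6 poachers across (rowboat there); 1 ranger + 1 poacher across (rowboat there); 1 ranger + 1 poacher across (rowboat back at the start); 2 rangers + 2 poachers across (rowboat there); 2 rangers + 2 poachers across (rowboat back at the start); 3 rangers + 3 poachers across (rowboat there). So no valid plan exists.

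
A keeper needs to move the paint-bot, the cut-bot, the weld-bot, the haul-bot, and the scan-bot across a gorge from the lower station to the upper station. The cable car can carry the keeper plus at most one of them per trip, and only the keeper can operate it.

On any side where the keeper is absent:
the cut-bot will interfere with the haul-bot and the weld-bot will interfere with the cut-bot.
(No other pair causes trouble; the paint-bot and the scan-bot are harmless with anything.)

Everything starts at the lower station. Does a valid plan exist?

1. Keeper goes to the upper station with the cut-bot.
2. Keeper goes back to the lower station alone.
3. Keeper goes to the upper station with the paint-bot.
4. Keeper goes back to the lower station alone.
5. Keeper goes to the upper station with the weld-bot.
6. Keeper goes back to the lower station with the cut-bot.
7. Keeper goes to the upper station with the haul-bot.
8. Keeper goes back to the lower station alone.
9. Keeper goes to the upper station with the scan-bot.
10. Keeper goes back to the lower station alone.
11. Keeper goes to the upper station with the cut-bot.

Yes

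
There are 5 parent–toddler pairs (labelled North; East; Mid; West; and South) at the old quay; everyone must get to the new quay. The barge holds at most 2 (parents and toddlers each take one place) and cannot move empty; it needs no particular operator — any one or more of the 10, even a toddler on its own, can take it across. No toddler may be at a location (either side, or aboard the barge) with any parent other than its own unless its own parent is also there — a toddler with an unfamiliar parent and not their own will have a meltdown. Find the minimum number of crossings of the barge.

Following every safe sequence of crossings from the start, the most of the 10 that can be at the new quay as the barge arrives there on crossings 1, 3, 5, 7 is 2, 3, 4, 5 respectively; the best ever achieved is 5 of 10.
From crossing 9 on, no configuration arises that was not already reachable earlier: only 82 distinct safe configurations (who is on which side, and where the barge is) can ever be reached, none of them has everyone across, and every continuation just revisits them. So no valid plan exists.

impossible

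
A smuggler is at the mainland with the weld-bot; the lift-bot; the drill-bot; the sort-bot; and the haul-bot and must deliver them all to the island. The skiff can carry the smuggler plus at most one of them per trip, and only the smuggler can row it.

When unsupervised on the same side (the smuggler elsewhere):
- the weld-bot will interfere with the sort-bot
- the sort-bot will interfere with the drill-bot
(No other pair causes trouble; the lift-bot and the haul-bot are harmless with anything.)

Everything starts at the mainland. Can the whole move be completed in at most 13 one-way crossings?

Yes

Yes — this plan uses 11 crossings (≤ 13):
1. Smuggler goes to the island with the sort-bot.
2. Smuggler goes back to the mainland alone.
3. Smuggler goes to the island with the weld-bot.
4. Smuggler goes back to the mainland with the sort-bot.
5. Smuggler goes to the island with the drill-bot.
6. Smuggler goes back to the mainland alone.
7. Smuggler goes to the island with the lift-bot.
8. Smuggler goes back to the mainland alone.
9. Smuggler goes to the island with the haul-bot.
10. Smuggler goes back to the mainland alone.
11. Smuggler goes to the island with the sort-bot.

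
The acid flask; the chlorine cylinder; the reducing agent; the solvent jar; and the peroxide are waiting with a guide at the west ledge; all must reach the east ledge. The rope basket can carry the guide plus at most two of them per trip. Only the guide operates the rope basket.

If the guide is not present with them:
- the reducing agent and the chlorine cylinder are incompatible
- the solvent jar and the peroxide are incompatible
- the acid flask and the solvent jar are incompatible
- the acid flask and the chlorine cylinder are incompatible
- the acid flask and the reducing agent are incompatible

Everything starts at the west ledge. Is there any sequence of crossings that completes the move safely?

Whatever the first load, the items left behind include a forbidden pair without the guide. No opening move is safe, so no plan exists.

No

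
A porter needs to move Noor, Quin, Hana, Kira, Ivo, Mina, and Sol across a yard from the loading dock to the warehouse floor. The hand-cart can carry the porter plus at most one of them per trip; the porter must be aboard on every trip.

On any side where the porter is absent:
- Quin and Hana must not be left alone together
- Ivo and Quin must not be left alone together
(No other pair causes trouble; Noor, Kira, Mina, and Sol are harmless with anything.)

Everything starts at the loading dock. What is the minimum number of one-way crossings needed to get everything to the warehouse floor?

Counting alone: the porter can take at most 1 across per trip to the warehouse floor, so moving all 7 needs at least 7 loaded trips out, with a return between consecutive ones — at least 13 crossings.
The safety rule pushes this higher. Following every safe sequence of crossings, the most of the 7 that can be at the warehouse floor as the hand-cart arrives there on crossing 13 is 6 — never all 7.
So no plan with fewer than 15 crossings exists, and this one achieves 15:
1. Porter goes to the warehouse floor with Quin.
2. Porter goes back to the loading dock alone.
3. Porter goes to the warehouse floor with Noor.
4. Porter goes back to the loading dock alone.
5. Porter goes to the warehouse floor with Hana.
6. Porter goes back to the loading dock with Quin.
7. Porter goes to the warehouse floor with Ivo.
8. Porter goes back to the loading dock alone.
9. Porter goes to the warehouse floor with Kira.
10. Porter goes back to the loading dock alone.
11. Porter goes to the warehouse floor with Mina.
12. Porter goes back to the loading dock alone.
13. Porter goes to the warehouse floor with Sol.
14. Porter goes back to the loading dock alone.
15. Porter goes to the warehouse floor with Quin.

15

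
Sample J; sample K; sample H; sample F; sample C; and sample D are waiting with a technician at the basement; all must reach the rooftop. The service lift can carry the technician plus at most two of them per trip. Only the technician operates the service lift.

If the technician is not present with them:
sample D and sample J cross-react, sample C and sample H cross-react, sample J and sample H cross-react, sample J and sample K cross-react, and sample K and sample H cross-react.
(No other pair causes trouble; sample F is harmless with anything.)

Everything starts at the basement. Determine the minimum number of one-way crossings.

Counting alone: the technician can take at most 2 across per trip to the rooftop, so moving all 6 needs at least 3 loaded trips out, with a return between consecutive ones — at least 5 crossings.
The safety rule pushes this higher. Following every safe sequence of crossings, the most of the 6 that can be at the rooftop as the service lift arrives there on crossings 5, 7 is 4, 5 respectively — never all 6.
So no plan with fewer than 9 crossings exists, and this one achieves 9:
1. Technician goes to the rooftop with sample H and sample J.
2. Technician goes back to the basement with sample J.
3. Technician goes to the rooftop with sample F and sample J.
4. Technician goes back to the basement with sample J.
5. Technician goes to the rooftop with sample C and sample J.
6. Technician goes back to the basement with sample H.
7. Technician goes to the rooftop with sample D and sample K.
8. Technician goes back to the basement with sample J.
9. Technician goes to the rooftop with sample H and sample J.

9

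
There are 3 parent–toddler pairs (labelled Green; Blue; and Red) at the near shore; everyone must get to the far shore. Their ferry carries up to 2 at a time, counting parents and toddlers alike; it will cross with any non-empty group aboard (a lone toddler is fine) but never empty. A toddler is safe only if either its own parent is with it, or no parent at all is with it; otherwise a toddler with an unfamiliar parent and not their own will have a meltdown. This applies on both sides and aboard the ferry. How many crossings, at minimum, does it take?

Counting alone: each trip to the far shore takes at most 2 across and each return brings at least 1 back, so after t trips out (and t−1 returns) at most 2t − (t−1) of the 6 are across; that first reaches 6 at t = 5, so at least 9 crossings are needed.
The safety rule pushes this higher. Following every safe sequence of crossings, the most of the 6 that can be at the far shore as the ferry arrives there on crossing 9 is 5 — never all 6.
So no plan with fewer than 11 crossings exists, and this one achieves 11:
1. parent Green and toddler Green cross → the far shore.
2. parent Green crosses ← the near shore.
3. toddler Blue and toddler Red cross → the far shore.
4. toddler Green crosses ← the near shore.
5. parent Blue and parent Red cross → the far shore.
6. parent Blue and toddler Blue cross ← the near shore.
7. parent Blue and parent Green cross → the far shore.
8. toddler Red crosses ← the near shore.
9. toddler Blue and toddler Green cross → the far shore.
10. parent Red crosses ← the near shore.
11. parent Red and toddler Red cross → the far shore.

11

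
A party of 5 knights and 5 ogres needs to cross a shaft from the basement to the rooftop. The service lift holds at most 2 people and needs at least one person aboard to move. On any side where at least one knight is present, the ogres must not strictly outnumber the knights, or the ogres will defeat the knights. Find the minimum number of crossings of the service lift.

impossible

Following every safe sequence of crossings from the start, the most of the 10 that can be at the rooftop as the service lift arrives there on crossings 1, 3, 5, 7 is 2, 3, 4, 5 respectively; the best ever achieved is 5 of 10.
From crossing 9 on, no configuration arises that was not already reachable earlier: only 13 distinct safe configurations (who is on which side, and where the service lift is) can ever be reached, none of them has everyone across, and every continuation just revisits them. They are: 0 knights + 0 ogres across (service lift back at the start); 0 knights + 1 ogre across (service lift there); 0 knights + 1 ogre across (service lift back at the start); 0 knights + 2 ogres across (service lift there); 0 knights + 2 ogres across (service lift back at the start); 0 knights + 3 ogres across (service lift there); 0 knights + 3 ogres across (service lift back at the start); 0 knights + 4 ogres across (service lift there); 0 knights + 4 ogres across (service lift back at the start); 0 knights + 5 ogres across (service lift there); 1 knight + 1 ogre across (service lift there); 1 knight + 1 ogre across (service lift back at the start); 2 knights + 2 ogres across (service lift there). So no valid plan exists.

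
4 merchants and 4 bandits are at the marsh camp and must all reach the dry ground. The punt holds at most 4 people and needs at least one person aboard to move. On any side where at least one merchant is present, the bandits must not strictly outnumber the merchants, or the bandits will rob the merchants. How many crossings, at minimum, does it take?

5

Counting alone: each trip to the dry ground takes at most 4 across and each return brings at least 1 back, so after t trips out (and t−1 returns) at most 4t − (t−1) of the 8 are across; that first reaches 8 at t = 3, so at least 5 crossings are needed.
The plan below uses exactly 5 crossings, so it is optimal:
1. 2 bandits → the dry ground.  (the marsh camp: 4M 2B; the dry ground: 0M 2B)
2. 1 bandit ← the marsh camp.  (the marsh camp: 4M 3B; the dry ground: 0M 1B)
3. 4 merchants → the dry ground.  (the marsh camp: 0M 3B; the dry ground: 4M 1B)
4. 1 bandit ← the marsh camp.  (the marsh camp: 0M 4B; the dry ground: 4M 0B)
5. 4 bandits → the dry ground.  (the marsh camp: 0M 0B; the dry ground: 4M 4B)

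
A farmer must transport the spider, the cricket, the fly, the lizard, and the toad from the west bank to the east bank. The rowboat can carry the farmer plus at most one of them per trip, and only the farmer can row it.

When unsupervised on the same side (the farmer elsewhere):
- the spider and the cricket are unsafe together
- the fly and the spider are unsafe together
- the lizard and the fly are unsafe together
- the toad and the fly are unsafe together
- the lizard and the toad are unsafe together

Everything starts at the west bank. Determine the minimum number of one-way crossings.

impossible

Whatever the first load, the items left behind include a forbidden pair without the farmer. No opening move is safe, so no plan exists.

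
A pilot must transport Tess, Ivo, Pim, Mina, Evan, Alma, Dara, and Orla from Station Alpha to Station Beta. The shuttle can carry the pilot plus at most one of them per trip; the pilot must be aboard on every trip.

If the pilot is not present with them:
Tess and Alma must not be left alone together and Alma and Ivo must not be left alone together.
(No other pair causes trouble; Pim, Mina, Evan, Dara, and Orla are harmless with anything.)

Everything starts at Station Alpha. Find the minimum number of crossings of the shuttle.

17

Counting alone: the pilot can take at most 1 across per trip to Station Beta, so moving all 8 needs at least 8 loaded trips out, with a return between consecutive ones — at least 15 crossings.
The safety rule pushes this higher. Following every safe sequence of crossings, the most of the 8 that can be at Station Beta as the shuttle arrives there on crossing 15 is 7 — never all 8.
So no plan with fewer than 17 crossings exists, and this one achieves 17:
1. Pilot goes to Station Beta with Alma.  [Station Alpha: Dara, Evan, Ivo, Mina, Orla, Pim, Tess | Station Beta: Alma]
2. Pilot goes back to Station Alpha alone.  [Station Alpha: Dara, Evan, Ivo, Mina, Orla, Pim, Tess | Station Beta: Alma]
3. Pilot goes to Station Beta with Tess.  [Station Alpha: Dara, Evan, Ivo, Mina, Orla, Pim | Station Beta: Alma, Tess]
4. Pilot goes back to Station Alpha with Alma.  [Station Alpha: Alma, Dara, Evan, Ivo, Mina, Orla, Pim | Station Beta: Tess]
5. Pilot goes to Station Beta with Ivo.  [Station Alpha: Alma, Dara, Evan, Mina, Orla, Pim | Station Beta: Ivo, Tess]
6. Pilot goes back to Station Alpha alone.  [Station Alpha: Alma, Dara, Evan, Mina, Orla, Pim | Station Beta: Ivo, Tess]
7. Pilot goes to Station Beta with Pim.  [Station Alpha: Alma, Dara, Evan, Mina, Orla | Station Beta: Ivo, Pim, Tess]
8. Pilot goes back to Station Alpha alone.  [Station Alpha: Alma, Dara, Evan, Mina, Orla | Station Beta: Ivo, Pim, Tess]
9. Pilot goes to Station Beta with Mina.  [Station Alpha: Alma, Dara, Evan, Orla | Station Beta: Ivo, Mina, Pim, Tess]
10. Pilot goes back to Station Alpha alone.  [Station Alpha: Alma, Dara, Evan, Orla | Station Beta: Ivo, Mina, Pim, Tess]
11. Pilot goes to Station Beta with Evan.  [Station Alpha: Alma, Dara, Orla | Station Beta: Evan, Ivo, Mina, Pim, Tess]
12. Pilot goes back to Station Alpha alone.  [Station Alpha: Alma, Dara, Orla | Station Beta: Evan, Ivo, Mina, Pim, Tess]
13. Pilot goes to Station Beta with Dara.  [Station Alpha: Alma, Orla | Station Beta: Dara, Evan, Ivo, Mina, Pim, Tess]
14. Pilot goes back to Station Alpha alone.  [Station Alpha: Alma, Orla | Station Beta: Dara, Evan, Ivo, Mina, Pim, Tess]
15. Pilot goes to Station Beta with Orla.  [Station Alpha: Alma | Station Beta: Dara, Evan, Ivo, Mina, Orla, Pim, Tess]
16. Pilot goes back to Station Alpha alone.  [Station Alpha: Alma | Station Beta: Dara, Evan, Ivo, Mina, Orla, Pim, Tess]
17. Pilot goes to Station Beta with Alma.  [Station Alpha: — | Station Beta: Alma, Dara, Evan, Ivo, Mina, Orla, Pim, Tess]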